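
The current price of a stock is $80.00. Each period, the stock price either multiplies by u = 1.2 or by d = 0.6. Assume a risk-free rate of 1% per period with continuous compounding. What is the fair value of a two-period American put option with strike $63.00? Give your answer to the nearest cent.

Risk-neutral probability p = (e^0.01 − 0.6)/(1.2 − 0.6) = 0.4101/0.6000 = 0.6834
Terminal stock prices: S_uu = 115.2, S_ud = 57.6, S_dd = 28.8
Terminal payoffs (K − S): max(-52.2, 0) = 0, max(5.4, 0) = 5.4, max(34.2, 0) = 34.2
Node u (S = 96): continuation = e^(−0.01)·[0.6834·0.0000 + 0.3166·5.4000] = 1.6925; exercise value = 0.0000 ≤ continuation, so V_u = 1.6925
Node d (S = 48): continuation = e^(−0.01)·[0.6834·5.4000 + 0.3166·34.2000] = 14.3731; exercise value = 15.0000 > continuation, so V_d = 15.0000 (exercise)
Node 0 (S = 80): continuation = e^(−0.01)·[0.6834·1.6925 + 0.3166·15.0000] = 5.8467; exercise value = 0.0000 ≤ continuation, so V_0 = 5.8467

$5.85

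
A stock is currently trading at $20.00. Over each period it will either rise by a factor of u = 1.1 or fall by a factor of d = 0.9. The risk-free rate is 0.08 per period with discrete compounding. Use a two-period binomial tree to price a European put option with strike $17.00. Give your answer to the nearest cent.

Risk-neutral probability p = (1 + 0.08 − 0.9)/(1.1 − 0.9) = 0.1800/0.2000 = 0.9000
Terminal stock prices: S_uu = 24.2, S_ud = 19.8, S_dd = 16.2
Terminal payoffs (K − S): max(-7.2, 0) = 0, max(-2.8, 0) = 0, max(0.8, 0) = 0.8
Node u (S = 22): V_u = 1/1.08·[0.9000·0.0000 + 0.1000·0.0000] = 0.0000
Node d (S = 18): V_d = 1/1.08·[0.9000·0.0000 + 0.1000·0.8000] = 0.0741
Node 0 (S = 20): V_0 = 1/1.08·[0.9000·0.0000 + 0.1000·0.0741] = 0.0069

$0.01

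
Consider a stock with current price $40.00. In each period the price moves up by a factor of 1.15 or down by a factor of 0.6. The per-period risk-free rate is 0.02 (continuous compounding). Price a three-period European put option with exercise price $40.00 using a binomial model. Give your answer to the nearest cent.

Risk-neutral probability p = (e^0.02 − 0.6)/(1.15 − 0.6) = 0.4202/0.5500 = 0.7640
Terminal stock prices: S_uuu = 60.83, S_uud = 31.74, S_udd = 16.56, S_ddd = 8.64
Terminal payoffs (K − S): max(-20.83, 0) = 0, max(8.26, 0) = 8.26, max(23.44, 0) = 23.44, max(31.36, 0) = 31.36
Node uu (S = 52.9): V_uu = e^(−0.02)·[0.7640·0.0000 + 0.2360·8.2600] = 1.9107
Node ud (S = 27.6): V_ud = e^(−0.02)·[0.7640·8.2600 + 0.2360·23.4400] = 11.6079
Node dd (S = 14.4): V_dd = e^(−0.02)·[0.7640·23.4400 + 0.2360·31.3600] = 24.8079
Node u (S = 46): V_u = e^(−0.02)·[0.7640·1.9107 + 0.2360·11.6079] = 4.1161
Node d (S = 24): V_d = e^(−0.02)·[0.7640·11.6079 + 0.2360·24.8079] = 14.4316
Node 0 (S = 40): V_0 = e^(−0.02)·[0.7640·4.1161 + 0.2360·14.4316] = 6.4208

$6.42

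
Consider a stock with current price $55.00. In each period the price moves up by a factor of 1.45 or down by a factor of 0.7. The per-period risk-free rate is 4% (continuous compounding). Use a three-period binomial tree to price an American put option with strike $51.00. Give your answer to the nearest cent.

Risk-neutral probability p = (e^0.04 − 0.7)/(1.45 − 0.7) = 0.3408/0.7500 = 0.4544
Terminal stock prices: S_uuu = 167.7, S_uud = 80.95, S_udd = 39.08, S_ddd = 18.86
Terminal payoffs (K − S): max(-116.7, 0) = 0, max(-29.95, 0) = 0, max(11.92, 0) = 11.92, max(32.14, 0) = 32.14
Node uu (S = 115.6): continuation = e^(−0.04)·[0.4544·0.0000 + 0.5456·0.0000] = 0.0000; exercise value = 0.0000 ≤ continuation, so V_uu = 0.0000
Node ud (S = 55.82): continuation = e^(−0.04)·[0.4544·0.0000 + 0.5456·11.9225] = 6.2497; exercise value = 0.0000 ≤ continuation, so V_ud = 6.2497
Node dd (S = 26.95): continuation = e^(−0.04)·[0.4544·11.9225 + 0.5456·32.1350] = 22.0503; exercise value = 24.0500 > continuation, so V_dd = 24.0500 (exercise)
Node u (S = 79.75): continuation = e^(−0.04)·[0.4544·0.0000 + 0.5456·6.2497] = 3.2760; exercise value = 0.0000 ≤ continuation, so V_u = 3.2760
Node d (S = 38.5): continuation = e^(−0.04)·[0.4544·6.2497 + 0.5456·24.0500] = 15.3354; exercise value = 12.5000 ≤ continuation, so V_d = 15.3354
Node 0 (S = 55): continuation = e^(−0.04)·[0.4544·3.2760 + 0.5456·15.3354] = 9.4690; exercise value = 0.0000 ≤ continuation, so V_0 = 9.4690

$9.47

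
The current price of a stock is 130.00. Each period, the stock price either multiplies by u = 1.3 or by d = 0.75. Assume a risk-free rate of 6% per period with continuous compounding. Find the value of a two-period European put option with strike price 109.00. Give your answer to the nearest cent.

Risk-neutral probability p = (e^0.06 − 0.75)/(1.3 − 0.75) = 0.3118/0.5500 = 0.5670
Terminal stock prices: S_uu = 219.7, S_ud = 126.8, S_dd = 73.12
Terminal payoffs (K − S): max(-110.7, 0) = 0, max(-17.75, 0) = 0, max(35.88, 0) = 35.88
Node u (S = 169): V_u = e^(−0.06)·[0.5670·0.0000 + 0.4330·0.0000] = 0.0000
Node d (S = 97.5): V_d = e^(−0.06)·[0.5670·0.0000 + 0.4330·35.8750] = 14.6301
Node 0 (S = 130): V_0 = e^(−0.06)·[0.5670·0.0000 + 0.4330·14.6301] = 5.9662

5.97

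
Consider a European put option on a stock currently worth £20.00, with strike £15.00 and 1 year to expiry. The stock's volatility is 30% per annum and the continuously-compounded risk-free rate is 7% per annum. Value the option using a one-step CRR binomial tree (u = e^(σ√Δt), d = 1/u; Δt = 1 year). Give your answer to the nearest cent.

CRR parameters: u = e^(σ√Δt) = e^(0.3·√1) = 1.3499, d = 1/u = 0.7408
Per-period rate: rΔt = 0.07·1 = 0.07, so R = e^0.07 = 1.0725
Risk-neutral probability p = (e^0.07 − 0.7408)/(1.3499 − 0.7408) = 0.3317/0.6090 = 0.5446
Terminal stock prices: S_u = 27, S_d = 14.82
Terminal payoffs (K − S): max(-12, 0) = 0, max(0.1836, 0) = 0.1836
Node 0 (S = 20): V_0 = e^(−0.07)·[0.5446·0.0000 + 0.4554·0.1836] = 0.0780

£0.08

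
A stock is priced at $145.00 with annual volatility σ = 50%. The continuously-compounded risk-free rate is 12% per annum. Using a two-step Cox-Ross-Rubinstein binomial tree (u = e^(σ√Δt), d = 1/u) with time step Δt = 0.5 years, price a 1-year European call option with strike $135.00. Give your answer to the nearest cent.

$39.45

CRR parameters: u = e^(σ√Δt) = e^(0.5·√0.5) = 1.4241, d = 1/u = 0.7022
Per-period rate: rΔt = 0.12·0.5 = 0.06, so R = e^0.06 = 1.0618
Risk-neutral probability p = (e^0.06 − 0.7022)/(1.4241 − 0.7022) = 0.3596/0.7219 = 0.4982
Terminal stock prices: S_uu = 294.1, S_ud = 145, S_dd = 71.49
Terminal payoffs (S − K): max(159.1, 0) = 159.1, max(10, 0) = 10, max(-63.51, 0) = 0
Node u (S = 206.5): V_u = e^(−0.06)·[0.4982·159.0767 + 0.5018·10.0000] = 79.3590
Node d (S = 101.8): V_d = e^(−0.06)·[0.4982·10.0000 + 0.5018·0.0000] = 4.6916
Node 0 (S = 145): V_0 = e^(−0.06)·[0.4982·79.3590 + 0.5018·4.6916] = 39.4497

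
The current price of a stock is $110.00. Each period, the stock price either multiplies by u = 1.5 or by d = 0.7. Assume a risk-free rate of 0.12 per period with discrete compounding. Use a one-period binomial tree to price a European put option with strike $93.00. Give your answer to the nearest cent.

$6.79

Risk-neutral probability p = (1 + 0.12 − 0.7)/(1.5 − 0.7) = 0.4200/0.8000 = 0.5250
Terminal stock prices: S_u = 165, S_d = 77
Terminal payoffs (K − S): max(-72, 0) = 0, max(16, 0) = 16
Node 0 (S = 110): V_0 = 1/1.12·[0.5250·0.0000 + 0.4750·16.0000] = 6.7857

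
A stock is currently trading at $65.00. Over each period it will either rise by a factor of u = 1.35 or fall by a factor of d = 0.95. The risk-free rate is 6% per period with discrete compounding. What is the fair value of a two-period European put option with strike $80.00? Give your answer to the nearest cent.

Risk-neutral probability p = (1 + 0.06 − 0.95)/(1.35 − 0.95) = 0.1100/0.4000 = 0.2750
Terminal stock prices: S_uu = 118.5, S_ud = 83.36, S_dd = 58.66
Terminal payoffs (K − S): max(-38.46, 0) = 0, max(-3.362, 0) = 0, max(21.34, 0) = 21.34
Node u (S = 87.75): V_u = 1/1.06·[0.2750·0.0000 + 0.7250·0.0000] = 0.0000
Node d (S = 61.75): V_d = 1/1.06·[0.2750·0.0000 + 0.7250·21.3375] = 14.5940
Node 0 (S = 65): V_0 = 1/1.06·[0.2750·0.0000 + 0.7250·14.5940] = 9.9818

$9.98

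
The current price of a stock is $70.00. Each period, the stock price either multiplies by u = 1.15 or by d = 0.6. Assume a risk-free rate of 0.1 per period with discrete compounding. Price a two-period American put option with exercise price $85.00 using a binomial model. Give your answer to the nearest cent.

$15.00

Risk-neutral probability p = (1 + 0.1 − 0.6)/(1.15 − 0.6) = 0.5000/0.5500 = 0.9091
Terminal stock prices: S_uu = 92.57, S_ud = 48.3, S_dd = 25.2
Terminal payoffs (K − S): max(-7.575, 0) = 0, max(36.7, 0) = 36.7, max(59.8, 0) = 59.8
Node u (S = 80.5): continuation = 1/1.1·[0.9091·0.0000 + 0.0909·36.7000] = 3.0331; exercise value = 4.5000 > continuation, so V_u = 4.5000 (exercise)
Node d (S = 42): continuation = 1/1.1·[0.9091·36.7000 + 0.0909·59.8000] = 35.2727; exercise value = 43.0000 > continuation, so V_d = 43.0000 (exercise)
Node 0 (S = 70): continuation = 1/1.1·[0.9091·4.5000 + 0.0909·43.0000] = 7.2727; exercise value = 15.0000 > continuation, so V_0 = 15.0000 (exercise)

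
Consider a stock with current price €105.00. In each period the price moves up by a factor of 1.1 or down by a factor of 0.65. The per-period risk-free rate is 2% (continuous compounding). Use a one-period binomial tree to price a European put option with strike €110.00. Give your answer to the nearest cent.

€7.26

Risk-neutral probability p = (e^0.02 − 0.65)/(1.1 − 0.65) = 0.3702/0.4500 = 0.8227
Terminal stock prices: S_u = 115.5, S_d = 68.25
Terminal payoffs (K − S): max(-5.5, 0) = 0, max(41.75, 0) = 41.75
Node 0 (S = 105): V_0 = e^(−0.02)·[0.8227·0.0000 + 0.1773·41.7500] = 7.2569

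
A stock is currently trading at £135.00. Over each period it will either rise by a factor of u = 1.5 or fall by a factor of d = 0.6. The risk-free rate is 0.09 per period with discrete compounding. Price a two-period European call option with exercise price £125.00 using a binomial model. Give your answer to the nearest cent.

£44.60

Risk-neutral probability p = (1 + 0.09 − 0.6)/(1.5 − 0.6) = 0.4900/0.9000 = 0.5444
Terminal stock prices: S_uu = 303.8, S_ud = 121.5, S_dd = 48.6
Terminal payoffs (S − K): max(178.8, 0) = 178.8, max(-3.5, 0) = 0, max(-76.4, 0) = 0
Node u (S = 202.5): V_u = 1/1.09·[0.5444·178.7500 + 0.4556·0.0000] = 89.2839
Node d (S = 81): V_d = 1/1.09·[0.5444·0.0000 + 0.4556·0.0000] = 0.0000
Node 0 (S = 135): V_0 = 1/1.09·[0.5444·89.2839 + 0.4556·0.0000] = 44.5964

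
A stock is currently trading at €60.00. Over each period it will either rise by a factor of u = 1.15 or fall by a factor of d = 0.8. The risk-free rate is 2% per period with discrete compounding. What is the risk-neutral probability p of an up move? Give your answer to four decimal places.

p = 0.6286

Risk-neutral probability p = (1 + 0.02 − 0.8)/(1.15 − 0.8) = 0.2200/0.3500 = 0.6286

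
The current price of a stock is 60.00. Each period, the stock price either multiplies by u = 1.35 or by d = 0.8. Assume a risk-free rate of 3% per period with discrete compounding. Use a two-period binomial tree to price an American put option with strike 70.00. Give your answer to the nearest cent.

Risk-neutral probability p = (1 + 0.03 − 0.8)/(1.35 − 0.8) = 0.2300/0.5500 = 0.4182
Terminal stock prices: S_uu = 109.4, S_ud = 64.8, S_dd = 38.4
Terminal payoffs (K − S): max(-39.35, 0) = 0, max(5.2, 0) = 5.2, max(31.6, 0) = 31.6
Node u (S = 81): continuation = 1/1.03·[0.4182·0.0000 + 0.5818·5.2000] = 2.9373; exercise value = 0.0000 ≤ continuation, so V_u = 2.9373
Node d (S = 48): continuation = 1/1.03·[0.4182·5.2000 + 0.5818·31.6000] = 19.9612; exercise value = 22.0000 > continuation, so V_d = 22.0000 (exercise)
Node 0 (S = 60): continuation = 1/1.03·[0.4182·2.9373 + 0.5818·22.0000] = 13.6197; exercise value = 10.0000 ≤ continuation, so V_0 = 13.6197

13.62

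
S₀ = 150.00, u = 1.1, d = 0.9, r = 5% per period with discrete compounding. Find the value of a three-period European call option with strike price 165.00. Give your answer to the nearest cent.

12.63

Risk-neutral probability p = (1 + 0.05 − 0.9)/(1.1 − 0.9) = 0.1500/0.2000 = 0.7500
Terminal stock prices: S_uuu = 199.7, S_uud = 163.4, S_udd = 133.7, S_ddd = 109.4
Terminal payoffs (S − K): max(34.65, 0) = 34.65, max(-1.65, 0) = 0, max(-31.35, 0) = 0, max(-55.65, 0) = 0
Node uu (S = 181.5): V_uu = 1/1.05·[0.7500·34.6500 + 0.2500·0.0000] = 24.7500
Node ud (S = 148.5): V_ud = 1/1.05·[0.7500·0.0000 + 0.2500·0.0000] = 0.0000
Node dd (S = 121.5): V_dd = 1/1.05·[0.7500·0.0000 + 0.2500·0.0000] = 0.0000
Node u (S = 165): V_u = 1/1.05·[0.7500·24.7500 + 0.2500·0.0000] = 17.6786
Node d (S = 135): V_d = 1/1.05·[0.7500·0.0000 + 0.2500·0.0000] = 0.0000
Node 0 (S = 150): V_0 = 1/1.05·[0.7500·17.6786 + 0.2500·0.0000] = 12.6276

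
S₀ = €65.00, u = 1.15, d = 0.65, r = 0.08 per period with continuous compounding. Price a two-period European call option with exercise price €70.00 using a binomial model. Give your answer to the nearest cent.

€10.21

Risk-neutral probability p = (e^0.08 − 0.65)/(1.15 − 0.65) = 0.4333/0.5000 = 0.8666
Terminal stock prices: S_uu = 85.96, S_ud = 48.59, S_dd = 27.46
Terminal payoffs (S − K): max(15.96, 0) = 15.96, max(-21.41, 0) = 0, max(-42.54, 0) = 0
Node u (S = 74.75): V_u = e^(−0.08)·[0.8666·15.9625 + 0.1334·0.0000] = 12.7692
Node d (S = 42.25): V_d = e^(−0.08)·[0.8666·0.0000 + 0.1334·0.0000] = 0.0000
Node 0 (S = 65): V_0 = e^(−0.08)·[0.8666·12.7692 + 0.1334·0.0000] = 10.2147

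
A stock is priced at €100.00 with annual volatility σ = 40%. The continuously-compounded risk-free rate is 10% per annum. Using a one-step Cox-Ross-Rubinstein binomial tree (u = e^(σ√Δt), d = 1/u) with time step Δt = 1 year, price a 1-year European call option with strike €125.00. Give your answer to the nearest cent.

€11.58

CRR parameters: u = e^(σ√Δt) = e^(0.4·√1) = 1.4918, d = 1/u = 0.6703
Per-period rate: rΔt = 0.1·1 = 0.1, so R = e^0.1 = 1.1052
Risk-neutral probability p = (e^0.1 − 0.6703)/(1.4918 − 0.6703) = 0.4349/0.8215 = 0.5293
Terminal stock prices: S_u = 149.2, S_d = 67.03
Terminal payoffs (S − K): max(24.18, 0) = 24.18, max(-57.97, 0) = 0
Node 0 (S = 100): V_0 = e^(−0.1)·[0.5293·24.1825 + 0.4707·0.0000] = 11.5825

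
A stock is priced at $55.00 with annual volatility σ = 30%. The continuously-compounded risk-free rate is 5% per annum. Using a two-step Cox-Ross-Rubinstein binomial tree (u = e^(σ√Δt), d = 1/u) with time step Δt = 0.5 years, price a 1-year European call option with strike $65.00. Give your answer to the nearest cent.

CRR parameters: u = e^(σ√Δt) = e^(0.3·√0.5) = 1.2363, d = 1/u = 0.8089
Per-period rate: rΔt = 0.05·0.5 = 0.025, so R = e^0.025 = 1.0253
Risk-neutral probability p = (e^0.025 − 0.8089)/(1.2363 − 0.8089) = 0.2165/0.4275 = 0.5064
Terminal stock prices: S_uu = 84.07, S_ud = 55, S_dd = 35.98
Terminal payoffs (S − K): max(19.07, 0) = 19.07, max(-10, 0) = 0, max(-29.02, 0) = 0
Node u (S = 68): V_u = e^(−0.025)·[0.5064·19.0656 + 0.4936·0.0000] = 9.4162
Node d (S = 44.49): V_d = e^(−0.025)·[0.5064·0.0000 + 0.4936·0.0000] = 0.0000
Node 0 (S = 55): V_0 = e^(−0.025)·[0.5064·9.4162 + 0.4936·0.0000] = 4.6505

$4.65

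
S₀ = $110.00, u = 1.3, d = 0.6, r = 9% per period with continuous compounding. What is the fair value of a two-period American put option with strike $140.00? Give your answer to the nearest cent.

$30.00

Risk-neutral probability p = (e^0.09 − 0.6)/(1.3 − 0.6) = 0.4942/0.7000 = 0.7060
Terminal stock prices: S_uu = 185.9, S_ud = 85.8, S_dd = 39.6
Terminal payoffs (K − S): max(-45.9, 0) = 0, max(54.2, 0) = 54.2, max(100.4, 0) = 100.4
Node u (S = 143): continuation = e^(−0.09)·[0.7060·0.0000 + 0.2940·54.2000] = 14.5651; exercise value = 0.0000 ≤ continuation, so V_u = 14.5651
Node d (S = 66): continuation = e^(−0.09)·[0.7060·54.2000 + 0.2940·100.4000] = 61.9504; exercise value = 74.0000 > continuation, so V_d = 74.0000 (exercise)
Node 0 (S = 110): continuation = e^(−0.09)·[0.7060·14.5651 + 0.2940·74.0000] = 29.2834; exercise value = 30.0000 > continuation, so V_0 = 30.0000 (exercise)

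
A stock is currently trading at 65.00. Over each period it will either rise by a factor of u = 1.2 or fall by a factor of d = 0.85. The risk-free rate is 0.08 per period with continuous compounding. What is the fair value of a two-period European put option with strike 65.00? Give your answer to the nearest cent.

1.71

Risk-neutral probability p = (e^0.08 − 0.85)/(1.2 − 0.85) = 0.2333/0.3500 = 0.6665
Terminal stock prices: S_uu = 93.6, S_ud = 66.3, S_dd = 46.96
Terminal payoffs (K − S): max(-28.6, 0) = 0, max(-1.3, 0) = 0, max(18.04, 0) = 18.04
Node u (S = 78): V_u = e^(−0.08)·[0.6665·0.0000 + 0.3335·0.0000] = 0.0000
Node d (S = 55.25): V_d = e^(−0.08)·[0.6665·0.0000 + 0.3335·18.0375] = 5.5524
Node 0 (S = 65): V_0 = e^(−0.08)·[0.6665·0.0000 + 0.3335·5.5524] = 1.7092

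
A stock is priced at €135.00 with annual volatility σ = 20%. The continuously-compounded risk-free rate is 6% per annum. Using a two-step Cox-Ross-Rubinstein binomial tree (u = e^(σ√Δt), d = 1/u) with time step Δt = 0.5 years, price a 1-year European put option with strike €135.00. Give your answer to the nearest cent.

CRR parameters: u = e^(σ√Δt) = e^(0.2·√0.5) = 1.1519, d = 1/u = 0.8681
Per-period rate: rΔt = 0.06·0.5 = 0.03, so R = e^0.03 = 1.0305
Risk-neutral probability p = (e^0.03 − 0.8681)/(1.1519 − 0.8681) = 0.1623/0.2838 = 0.5720
Terminal stock prices: S_uu = 179.1, S_ud = 135, S_dd = 101.7
Terminal payoffs (K − S): max(-44.13, 0) = 0, max(0, 0) = 0, max(33.26, 0) = 33.26
Node u (S = 155.5): V_u = e^(−0.03)·[0.5720·0.0000 + 0.4280·0.0000] = 0.0000
Node d (S = 117.2): V_d = e^(−0.03)·[0.5720·0.0000 + 0.4280·33.2588] = 13.8135
Node 0 (S = 135): V_0 = e^(−0.03)·[0.5720·0.0000 + 0.4280·13.8135] = 5.7372

€5.74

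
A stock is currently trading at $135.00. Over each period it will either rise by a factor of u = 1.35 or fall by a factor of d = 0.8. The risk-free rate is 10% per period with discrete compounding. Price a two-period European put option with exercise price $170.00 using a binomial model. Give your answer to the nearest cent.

Risk-neutral probability p = (1 + 0.1 − 0.8)/(1.35 − 0.8) = 0.3000/0.5500 = 0.5455
Terminal stock prices: S_uu = 246, S_ud = 145.8, S_dd = 86.4
Terminal payoffs (K − S): max(-76.04, 0) = 0, max(24.2, 0) = 24.2, max(83.6, 0) = 83.6
Node u (S = 182.2): V_u = 1/1.1·[0.5455·0.0000 + 0.4545·24.2000] = 10.0000
Node d (S = 108): V_d = 1/1.1·[0.5455·24.2000 + 0.4545·83.6000] = 46.5455
Node 0 (S = 135): V_0 = 1/1.1·[0.5455·10.0000 + 0.4545·46.5455] = 24.1923

$24.19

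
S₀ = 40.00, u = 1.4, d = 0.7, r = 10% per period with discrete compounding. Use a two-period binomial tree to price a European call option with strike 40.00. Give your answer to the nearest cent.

10.36

Risk-neutral probability p = (1 + 0.1 − 0.7)/(1.4 − 0.7) = 0.4000/0.7000 = 0.5714
Terminal stock prices: S_uu = 78.4, S_ud = 39.2, S_dd = 19.6
Terminal payoffs (S − K): max(38.4, 0) = 38.4, max(-0.8, 0) = 0, max(-20.4, 0) = 0
Node u (S = 56): V_u = 1/1.1·[0.5714·38.4000 + 0.4286·0.0000] = 19.9481
Node d (S = 28): V_d = 1/1.1·[0.5714·0.0000 + 0.4286·0.0000] = 0.0000
Node 0 (S = 40): V_0 = 1/1.1·[0.5714·19.9481 + 0.4286·0.0000] = 10.3626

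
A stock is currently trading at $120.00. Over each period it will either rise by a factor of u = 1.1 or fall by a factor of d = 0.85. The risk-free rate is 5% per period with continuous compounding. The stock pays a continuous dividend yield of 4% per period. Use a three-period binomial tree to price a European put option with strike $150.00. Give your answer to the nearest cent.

Per-period risk-free factor R = e^0.05 = 1.0513; dividend-adjusted growth = e^(0.05−0.04) = 1.0101.
Risk-neutral probability p = (1.0101 − 0.85)/(1.1 − 0.85) = 0.1601/0.2500 = 0.6402
Terminal stock prices: S_uuu = 159.7, S_uud = 123.4, S_udd = 95.37, S_ddd = 73.69
Terminal payoffs (K − S): max(-9.72, 0) = 0, max(26.58, 0) = 26.58, max(54.63, 0) = 54.63, max(76.31, 0) = 76.31
Node uu (S = 145.2): V_uu = e^(−0.05)·[0.6402·0.0000 + 0.3598·26.5800] = 9.0971
Node ud (S = 112.2): V_ud = e^(−0.05)·[0.6402·26.5800 + 0.3598·54.6300] = 34.8838
Node dd (S = 86.7): V_dd = e^(−0.05)·[0.6402·54.6300 + 0.3598·76.3050] = 59.3840
Node u (S = 132): V_u = e^(−0.05)·[0.6402·9.0971 + 0.3598·34.8838] = 17.4790
Node d (S = 102): V_d = e^(−0.05)·[0.6402·34.8838 + 0.3598·59.3840] = 41.5677
Node 0 (S = 120): V_0 = e^(−0.05)·[0.6402·17.4790 + 0.3598·41.5677] = 24.8709

$24.87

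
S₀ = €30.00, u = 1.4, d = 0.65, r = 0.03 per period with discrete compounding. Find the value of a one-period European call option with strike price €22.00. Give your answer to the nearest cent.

€9.84

Risk-neutral probability p = (1 + 0.03 − 0.65)/(1.4 − 0.65) = 0.3800/0.7500 = 0.5067
Terminal stock prices: S_u = 42, S_d = 19.5
Terminal payoffs (S − K): max(20, 0) = 20, max(-2.5, 0) = 0
Node 0 (S = 30): V_0 = 1/1.03·[0.5067·20.0000 + 0.4933·0.0000] = 9.8382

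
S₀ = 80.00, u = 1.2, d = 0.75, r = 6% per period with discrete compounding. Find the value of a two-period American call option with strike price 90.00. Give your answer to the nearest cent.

10.64

Risk-neutral probability p = (1 + 0.06 − 0.75)/(1.2 − 0.75) = 0.3100/0.4500 = 0.6889
Terminal stock prices: S_uu = 115.2, S_ud = 72, S_dd = 45
Terminal payoffs (S − K): max(25.2, 0) = 25.2, max(-18, 0) = 0, max(-45, 0) = 0
Node u (S = 96): continuation = 1/1.06·[0.6889·25.2000 + 0.3111·0.0000] = 16.3774; exercise value = 6.0000 ≤ continuation, so V_u = 16.3774
Node d (S = 60): continuation = 1/1.06·[0.6889·0.0000 + 0.3111·0.0000] = 0.0000; exercise value = 0.0000 ≤ continuation, so V_d = 0.0000
Node 0 (S = 80): continuation = 1/1.06·[0.6889·16.3774 + 0.3111·0.0000] = 10.6436; exercise value = 0.0000 ≤ continuation, so V_0 = 10.6436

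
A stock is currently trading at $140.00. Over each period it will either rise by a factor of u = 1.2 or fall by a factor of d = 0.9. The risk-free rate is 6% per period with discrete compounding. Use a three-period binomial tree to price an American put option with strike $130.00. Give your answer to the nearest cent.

$3.22

Risk-neutral probability p = (1 + 0.06 − 0.9)/(1.2 − 0.9) = 0.1600/0.3000 = 0.5333
Terminal stock prices: S_uuu = 241.9, S_uud = 181.4, S_udd = 136.1, S_ddd = 102.1
Terminal payoffs (K − S): max(-111.9, 0) = 0, max(-51.44, 0) = 0, max(-6.08, 0) = 0, max(27.94, 0) = 27.94
Node uu (S = 201.6): continuation = 1/1.06·[0.5333·0.0000 + 0.4667·0.0000] = 0.0000; exercise value = 0.0000 ≤ continuation, so V_uu = 0.0000
Node ud (S = 151.2): continuation = 1/1.06·[0.5333·0.0000 + 0.4667·0.0000] = 0.0000; exercise value = 0.0000 ≤ continuation, so V_ud = 0.0000
Node dd (S = 113.4): continuation = 1/1.06·[0.5333·0.0000 + 0.4667·27.9400] = 12.3006; exercise value = 16.6000 > continuation, so V_dd = 16.6000 (exercise)
Node u (S = 168): continuation = 1/1.06·[0.5333·0.0000 + 0.4667·0.0000] = 0.0000; exercise value = 0.0000 ≤ continuation, so V_u = 0.0000
Node d (S = 126): continuation = 1/1.06·[0.5333·0.0000 + 0.4667·16.6000] = 7.3082; exercise value = 4.0000 ≤ continuation, so V_d = 7.3082
Node 0 (S = 140): continuation = 1/1.06·[0.5333·0.0000 + 0.4667·7.3082] = 3.2174; exercise value = 0.0000 ≤ continuation, so V_0 = 3.2174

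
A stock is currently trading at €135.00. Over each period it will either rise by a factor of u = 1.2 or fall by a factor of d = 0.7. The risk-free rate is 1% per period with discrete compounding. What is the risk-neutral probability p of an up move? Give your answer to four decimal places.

Risk-neutral probability p = (1 + 0.01 − 0.7)/(1.2 − 0.7) = 0.3100/0.5000 = 0.6200

p = 0.6200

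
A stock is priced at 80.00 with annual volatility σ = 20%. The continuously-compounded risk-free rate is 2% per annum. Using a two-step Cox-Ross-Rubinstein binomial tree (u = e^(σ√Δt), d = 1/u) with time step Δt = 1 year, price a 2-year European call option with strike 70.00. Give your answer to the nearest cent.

CRR parameters: u = e^(σ√Δt) = e^(0.2·√1) = 1.2214, d = 1/u = 0.8187
Per-period rate: rΔt = 0.02·1 = 0.02, so R = e^0.02 = 1.0202
Risk-neutral probability p = (e^0.02 − 0.8187)/(1.2214 − 0.8187) = 0.2015/0.4027 = 0.5003
Terminal stock prices: S_uu = 119.3, S_ud = 80, S_dd = 53.63
Terminal payoffs (S − K): max(49.35, 0) = 49.35, max(10, 0) = 10, max(-16.37, 0) = 0
Node u (S = 97.71): V_u = e^(−0.02)·[0.5003·49.3460 + 0.4997·10.0000] = 29.0983
Node d (S = 65.5): V_d = e^(−0.02)·[0.5003·10.0000 + 0.4997·0.0000] = 4.9043
Node 0 (S = 80): V_0 = e^(−0.02)·[0.5003·29.0983 + 0.4997·4.9043] = 16.6726

16.67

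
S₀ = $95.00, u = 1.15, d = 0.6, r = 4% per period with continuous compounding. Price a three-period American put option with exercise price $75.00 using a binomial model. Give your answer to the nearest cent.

$4.82

Risk-neutral probability p = (e^0.04 − 0.6)/(1.15 − 0.6) = 0.4408/0.5500 = 0.8015
Terminal stock prices: S_uuu = 144.5, S_uud = 75.38, S_udd = 39.33, S_ddd = 20.52
Terminal payoffs (K − S): max(-69.48, 0) = 0, max(-0.3825, 0) = 0, max(35.67, 0) = 35.67, max(54.48, 0) = 54.48
Node uu (S = 125.6): continuation = e^(−0.04)·[0.8015·0.0000 + 0.1985·0.0000] = 0.0000; exercise value = 0.0000 ≤ continuation, so V_uu = 0.0000
Node ud (S = 65.55): continuation = e^(−0.04)·[0.8015·0.0000 + 0.1985·35.6700] = 6.8038; exercise value = 9.4500 > continuation, so V_ud = 9.4500 (exercise)
Node dd (S = 34.2): continuation = e^(−0.04)·[0.8015·35.6700 + 0.1985·54.4800] = 37.8592; exercise value = 40.8000 > continuation, so V_dd = 40.8000 (exercise)
Node u (S = 109.2): continuation = e^(−0.04)·[0.8015·0.0000 + 0.1985·9.4500] = 1.8025; exercise value = 0.0000 ≤ continuation, so V_u = 1.8025
Node d (S = 57): continuation = e^(−0.04)·[0.8015·9.4500 + 0.1985·40.8000] = 15.0592; exercise value = 18.0000 > continuation, so V_d = 18.0000 (exercise)
Node 0 (S = 95): continuation = e^(−0.04)·[0.8015·1.8025 + 0.1985·18.0000] = 4.8214; exercise value = 0.0000 ≤ continuation, so V_0 = 4.8214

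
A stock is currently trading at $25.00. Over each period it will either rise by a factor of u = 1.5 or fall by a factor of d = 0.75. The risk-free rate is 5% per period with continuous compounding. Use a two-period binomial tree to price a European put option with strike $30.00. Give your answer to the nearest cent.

$5.98

Risk-neutral probability p = (e^0.05 − 0.75)/(1.5 − 0.75) = 0.3013/0.7500 = 0.4017
Terminal stock prices: S_uu = 56.25, S_ud = 28.12, S_dd = 14.06
Terminal payoffs (K − S): max(-26.25, 0) = 0, max(1.875, 0) = 1.875, max(15.94, 0) = 15.94
Node u (S = 37.5): V_u = e^(−0.05)·[0.4017·0.0000 + 0.5983·1.8750] = 1.0671
Node d (S = 18.75): V_d = e^(−0.05)·[0.4017·1.8750 + 0.5983·15.9375] = 9.7869
Node 0 (S = 25): V_0 = e^(−0.05)·[0.4017·1.0671 + 0.5983·9.7869] = 5.9777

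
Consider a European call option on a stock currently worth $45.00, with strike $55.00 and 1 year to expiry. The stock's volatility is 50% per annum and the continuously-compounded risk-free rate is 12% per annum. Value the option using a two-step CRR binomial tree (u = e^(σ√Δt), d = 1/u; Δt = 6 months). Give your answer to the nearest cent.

$7.98

CRR parameters: u = e^(σ√Δt) = e^(0.5·√0.5) = 1.4241, d = 1/u = 0.7022
Per-period rate: rΔt = 0.12·0.5 = 0.06, so R = e^0.06 = 1.0618
Risk-neutral probability p = (e^0.06 − 0.7022)/(1.4241 − 0.7022) = 0.3596/0.7219 = 0.4982
Terminal stock prices: S_uu = 91.27, S_ud = 45, S_dd = 22.19
Terminal payoffs (S − K): max(36.27, 0) = 36.27, max(-10, 0) = 0, max(-32.81, 0) = 0
Node u (S = 64.09): V_u = e^(−0.06)·[0.4982·36.2652 + 0.5018·0.0000] = 17.0143
Node d (S = 31.6): V_d = e^(−0.06)·[0.4982·0.0000 + 0.5018·0.0000] = 0.0000
Node 0 (S = 45): V_0 = e^(−0.06)·[0.4982·17.0143 + 0.5018·0.0000] = 7.9825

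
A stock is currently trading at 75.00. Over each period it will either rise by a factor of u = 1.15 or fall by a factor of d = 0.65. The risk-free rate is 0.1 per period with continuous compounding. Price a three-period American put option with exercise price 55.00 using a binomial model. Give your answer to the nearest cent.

Risk-neutral probability p = (e^0.1 − 0.65)/(1.15 − 0.65) = 0.4552/0.5000 = 0.9103
Terminal stock prices: S_uuu = 114.1, S_uud = 64.47, S_udd = 36.44, S_ddd = 20.6
Terminal payoffs (K − S): max(-59.07, 0) = 0, max(-9.472, 0) = 0, max(18.56, 0) = 18.56, max(34.4, 0) = 34.4
Node uu (S = 99.19): continuation = e^(−0.1)·[0.9103·0.0000 + 0.0897·0.0000] = 0.0000; exercise value = 0.0000 ≤ continuation, so V_uu = 0.0000
Node ud (S = 56.06): continuation = e^(−0.1)·[0.9103·0.0000 + 0.0897·18.5594] = 1.5056; exercise value = 0.0000 ≤ continuation, so V_ud = 1.5056
Node dd (S = 31.69): continuation = e^(−0.1)·[0.9103·18.5594 + 0.0897·34.4031] = 18.0786; exercise value = 23.3125 > continuation, so V_dd = 23.3125 (exercise)
Node u (S = 86.25): continuation = e^(−0.1)·[0.9103·0.0000 + 0.0897·1.5056] = 0.1221; exercise value = 0.0000 ≤ continuation, so V_u = 0.1221
Node d (S = 48.75): continuation = e^(−0.1)·[0.9103·1.5056 + 0.0897·23.3125] = 3.1315; exercise value = 6.2500 > continuation, so V_d = 6.2500 (exercise)
Node 0 (S = 75): continuation = e^(−0.1)·[0.9103·0.1221 + 0.0897·6.2500] = 0.6077; exercise value = 0.0000 ≤ continuation, so V_0 = 0.6077

0.61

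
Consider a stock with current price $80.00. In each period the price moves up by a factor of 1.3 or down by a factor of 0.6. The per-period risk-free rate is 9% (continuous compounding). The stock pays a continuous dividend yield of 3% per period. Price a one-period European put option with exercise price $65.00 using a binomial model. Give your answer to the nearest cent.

Per-period risk-free factor R = e^0.09 = 1.0942; dividend-adjusted growth = e^(0.09−0.03) = 1.0618.
Risk-neutral probability p = (1.0618 − 0.6)/(1.3 − 0.6) = 0.4618/0.7000 = 0.6598
Terminal stock prices: S_u = 104, S_d = 48
Terminal payoffs (K − S): max(-39, 0) = 0, max(17, 0) = 17
Node 0 (S = 80): V_0 = e^(−0.09)·[0.6598·0.0000 + 0.3402·17.0000] = 5.2862

$5.29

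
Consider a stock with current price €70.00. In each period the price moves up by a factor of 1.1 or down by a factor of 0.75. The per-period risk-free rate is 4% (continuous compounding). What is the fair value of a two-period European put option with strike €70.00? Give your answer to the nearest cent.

€3.99

Risk-neutral probability p = (e^0.04 − 0.75)/(1.1 − 0.75) = 0.2908/0.3500 = 0.8309
Terminal stock prices: S_uu = 84.7, S_ud = 57.75, S_dd = 39.38
Terminal payoffs (K − S): max(-14.7, 0) = 0, max(12.25, 0) = 12.25, max(30.62, 0) = 30.62
Node u (S = 77): V_u = e^(−0.04)·[0.8309·0.0000 + 0.1691·12.2500] = 1.9904
Node d (S = 52.5): V_d = e^(−0.04)·[0.8309·12.2500 + 0.1691·30.6250] = 14.7553
Node 0 (S = 70): V_0 = e^(−0.04)·[0.8309·1.9904 + 0.1691·14.7553] = 3.9864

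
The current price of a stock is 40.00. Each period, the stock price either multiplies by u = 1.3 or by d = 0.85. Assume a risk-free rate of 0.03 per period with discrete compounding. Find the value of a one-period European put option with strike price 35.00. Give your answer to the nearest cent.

Risk-neutral probability p = (1 + 0.03 − 0.85)/(1.3 − 0.85) = 0.1800/0.4500 = 0.4000
Terminal stock prices: S_u = 52, S_d = 34
Terminal payoffs (K − S): max(-17, 0) = 0, max(1, 0) = 1
Node 0 (S = 40): V_0 = 1/1.03·[0.4000·0.0000 + 0.6000·1.0000] = 0.5825

0.58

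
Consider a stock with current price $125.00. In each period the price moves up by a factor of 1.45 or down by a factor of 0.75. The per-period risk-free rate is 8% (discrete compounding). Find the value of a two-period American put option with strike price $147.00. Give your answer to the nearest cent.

Risk-neutral probability p = (1 + 0.08 − 0.75)/(1.45 − 0.75) = 0.3300/0.7000 = 0.4714
Terminal stock prices: S_uu = 262.8, S_ud = 135.9, S_dd = 70.31
Terminal payoffs (K − S): max(-115.8, 0) = 0, max(11.06, 0) = 11.06, max(76.69, 0) = 76.69
Node u (S = 181.2): continuation = 1/1.08·[0.4714·0.0000 + 0.5286·11.0625] = 5.4142; exercise value = 0.0000 ≤ continuation, so V_u = 5.4142
Node d (S = 93.75): continuation = 1/1.08·[0.4714·11.0625 + 0.5286·76.6875] = 42.3611; exercise value = 53.2500 > continuation, so V_d = 53.2500 (exercise)
Node 0 (S = 125): continuation = 1/1.08·[0.4714·5.4142 + 0.5286·53.2500] = 28.4248; exercise value = 22.0000 ≤ continuation, so V_0 = 28.4248

$28.42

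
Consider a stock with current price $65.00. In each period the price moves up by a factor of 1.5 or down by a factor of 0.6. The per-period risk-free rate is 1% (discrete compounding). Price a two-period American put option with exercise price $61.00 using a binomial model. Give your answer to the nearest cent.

Risk-neutral probability p = (1 + 0.01 − 0.6)/(1.5 − 0.6) = 0.4100/0.9000 = 0.4556
Terminal stock prices: S_uu = 146.2, S_ud = 58.5, S_dd = 23.4
Terminal payoffs (K − S): max(-85.25, 0) = 0, max(2.5, 0) = 2.5, max(37.6, 0) = 37.6
Node u (S = 97.5): continuation = 1/1.01·[0.4556·0.0000 + 0.5444·2.5000] = 1.3476; exercise value = 0.0000 ≤ continuation, so V_u = 1.3476
Node d (S = 39): continuation = 1/1.01·[0.4556·2.5000 + 0.5444·37.6000] = 21.3960; exercise value = 22.0000 > continuation, so V_d = 22.0000 (exercise)
Node 0 (S = 65): continuation = 1/1.01·[0.4556·1.3476 + 0.5444·22.0000] = 12.4670; exercise value = 0.0000 ≤ continuation, so V_0 = 12.4670

$12.47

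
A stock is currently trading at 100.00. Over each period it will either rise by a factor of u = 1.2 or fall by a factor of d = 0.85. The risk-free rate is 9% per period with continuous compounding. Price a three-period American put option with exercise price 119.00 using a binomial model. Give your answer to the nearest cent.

19.00

Risk-neutral probability p = (e^0.09 − 0.85)/(1.2 − 0.85) = 0.2442/0.3500 = 0.6976
Terminal stock prices: S_uuu = 172.8, S_uud = 122.4, S_udd = 86.7, S_ddd = 61.41
Terminal payoffs (K − S): max(-53.8, 0) = 0, max(-3.4, 0) = 0, max(32.3, 0) = 32.3, max(57.59, 0) = 57.59
Node uu (S = 144): continuation = e^(−0.09)·[0.6976·0.0000 + 0.3024·0.0000] = 0.0000; exercise value = 0.0000 ≤ continuation, so V_uu = 0.0000
Node ud (S = 102): continuation = e^(−0.09)·[0.6976·0.0000 + 0.3024·32.3000] = 8.9256; exercise value = 17.0000 > continuation, so V_ud = 17.0000 (exercise)
Node dd (S = 72.25): continuation = e^(−0.09)·[0.6976·32.3000 + 0.3024·57.5875] = 36.5078; exercise value = 46.7500 > continuation, so V_dd = 46.7500 (exercise)
Node u (S = 120): continuation = e^(−0.09)·[0.6976·0.0000 + 0.3024·17.0000] = 4.6977; exercise value = 0.0000 ≤ continuation, so V_u = 4.6977
Node d (S = 85): continuation = e^(−0.09)·[0.6976·17.0000 + 0.3024·46.7500] = 23.7578; exercise value = 34.0000 > continuation, so V_d = 34.0000 (exercise)
Node 0 (S = 100): continuation = e^(−0.09)·[0.6976·4.6977 + 0.3024·34.0000] = 12.3906; exercise value = 19.0000 > continuation, so V_0 = 19.0000 (exercise)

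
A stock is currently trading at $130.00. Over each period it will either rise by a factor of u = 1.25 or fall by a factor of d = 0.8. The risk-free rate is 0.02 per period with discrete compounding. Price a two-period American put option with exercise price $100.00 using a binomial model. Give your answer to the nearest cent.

$4.22

Risk-neutral probability p = (1 + 0.02 − 0.8)/(1.25 − 0.8) = 0.2200/0.4500 = 0.4889
Terminal stock prices: S_uu = 203.1, S_ud = 130, S_dd = 83.2
Terminal payoffs (K − S): max(-103.1, 0) = 0, max(-30, 0) = 0, max(16.8, 0) = 16.8
Node u (S = 162.5): continuation = 1/1.02·[0.4889·0.0000 + 0.5111·0.0000] = 0.0000; exercise value = 0.0000 ≤ continuation, so V_u = 0.0000
Node d (S = 104): continuation = 1/1.02·[0.4889·0.0000 + 0.5111·16.8000] = 8.4183; exercise value = 0.0000 ≤ continuation, so V_d = 8.4183
Node 0 (S = 130): continuation = 1/1.02·[0.4889·0.0000 + 0.5111·8.4183] = 4.2183; exercise value = 0.0000 ≤ continuation, so V_0 = 4.2183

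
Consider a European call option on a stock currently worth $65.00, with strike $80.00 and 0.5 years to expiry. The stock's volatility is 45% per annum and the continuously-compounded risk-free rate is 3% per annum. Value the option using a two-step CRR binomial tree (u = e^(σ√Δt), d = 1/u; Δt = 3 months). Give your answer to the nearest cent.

$4.58

CRR parameters: u = e^(σ√Δt) = e^(0.45·√0.25) = 1.2523, d = 1/u = 0.7985
Per-period rate: rΔt = 0.03·0.25 = 0.0075, so R = e^0.0075 = 1.0075
Risk-neutral probability p = (e^0.0075 − 0.7985)/(1.2523 − 0.7985) = 0.2090/0.4538 = 0.4606
Terminal stock prices: S_uu = 101.9, S_ud = 65, S_dd = 41.45
Terminal payoffs (S − K): max(21.94, 0) = 21.94, max(-15, 0) = 0, max(-38.55, 0) = 0
Node u (S = 81.4): V_u = e^(−0.0075)·[0.4606·21.9403 + 0.5394·0.0000] = 10.0296
Node d (S = 51.9): V_d = e^(−0.0075)·[0.4606·0.0000 + 0.5394·0.0000] = 0.0000
Node 0 (S = 65): V_0 = e^(−0.0075)·[0.4606·10.0296 + 0.5394·0.0000] = 4.5849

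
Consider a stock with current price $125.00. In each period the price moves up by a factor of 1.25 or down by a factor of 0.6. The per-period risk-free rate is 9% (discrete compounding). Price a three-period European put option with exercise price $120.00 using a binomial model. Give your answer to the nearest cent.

$8.73

Risk-neutral probability p = (1 + 0.09 − 0.6)/(1.25 − 0.6) = 0.4900/0.6500 = 0.7538
Terminal stock prices: S_uuu = 244.1, S_uud = 117.2, S_udd = 56.25, S_ddd = 27
Terminal payoffs (K − S): max(-124.1, 0) = 0, max(2.812, 0) = 2.812, max(63.75, 0) = 63.75, max(93, 0) = 93
Node uu (S = 195.3): V_uu = 1/1.09·[0.7538·0.0000 + 0.2462·2.8125] = 0.6351
Node ud (S = 93.75): V_ud = 1/1.09·[0.7538·2.8125 + 0.2462·63.7500] = 16.3417
Node dd (S = 45): V_dd = 1/1.09·[0.7538·63.7500 + 0.2462·93.0000] = 65.0917
Node u (S = 156.2): V_u = 1/1.09·[0.7538·0.6351 + 0.2462·16.3417] = 4.1297
Node d (S = 75): V_d = 1/1.09·[0.7538·16.3417 + 0.2462·65.0917] = 26.0016
Node 0 (S = 125): V_0 = 1/1.09·[0.7538·4.1297 + 0.2462·26.0016] = 8.7280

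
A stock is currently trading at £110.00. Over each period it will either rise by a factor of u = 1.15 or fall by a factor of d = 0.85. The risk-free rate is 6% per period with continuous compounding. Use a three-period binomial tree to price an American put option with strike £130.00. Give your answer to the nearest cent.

£20.00

Risk-neutral probability p = (e^0.06 − 0.85)/(1.15 − 0.85) = 0.2118/0.3000 = 0.7061
Terminal stock prices: S_uuu = 167.3, S_uud = 123.7, S_udd = 91.4, S_ddd = 67.55
Terminal payoffs (K − S): max(-37.3, 0) = 0, max(6.346, 0) = 6.346, max(38.6, 0) = 38.6, max(62.45, 0) = 62.45
Node uu (S = 145.5): continuation = e^(−0.06)·[0.7061·0.0000 + 0.2939·6.3463] = 1.7564; exercise value = 0.0000 ≤ continuation, so V_uu = 1.7564
Node ud (S = 107.5): continuation = e^(−0.06)·[0.7061·6.3463 + 0.2939·38.6038] = 14.9044; exercise value = 22.4750 > continuation, so V_ud = 22.4750 (exercise)
Node dd (S = 79.47): continuation = e^(−0.06)·[0.7061·38.6038 + 0.2939·62.4463] = 42.9544; exercise value = 50.5250 > continuation, so V_dd = 50.5250 (exercise)
Node u (S = 126.5): continuation = e^(−0.06)·[0.7061·1.7564 + 0.2939·22.4750] = 7.3883; exercise value = 3.5000 ≤ continuation, so V_u = 7.3883
Node d (S = 93.5): continuation = e^(−0.06)·[0.7061·22.4750 + 0.2939·50.5250] = 28.9294; exercise value = 36.5000 > continuation, so V_d = 36.5000 (exercise)
Node 0 (S = 110): continuation = e^(−0.06)·[0.7061·7.3883 + 0.2939·36.5000] = 15.0151; exercise value = 20.0000 > continuation, so V_0 = 20.0000 (exercise)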